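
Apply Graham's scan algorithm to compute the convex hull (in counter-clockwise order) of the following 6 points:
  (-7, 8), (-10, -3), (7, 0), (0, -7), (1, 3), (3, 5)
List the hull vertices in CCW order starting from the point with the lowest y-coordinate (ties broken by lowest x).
Hull (CCW) = [(0, -7), (7, 0), (3, 5), (-7, 8), (-10, -3)]

Graham scan procedure:
  1. Find the pivot p₀ = point with lowest y (tie → lowest x): (0, -7).
  2. Sort the remaining points by polar angle around p₀.
  3. Walk through sorted points, maintaining a stack; pop the top while the last three entries make a non-left turn (cross product ≤ 0).
  4. Final stack is the convex hull in CCW order: (0, -7), (7, 0), (3, 5), (-7, 8), (-10, -3).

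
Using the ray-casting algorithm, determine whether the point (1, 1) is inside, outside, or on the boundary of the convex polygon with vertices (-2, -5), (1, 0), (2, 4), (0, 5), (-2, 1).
The point (1, 1) lies strictly inside the polygon

Cast a horizontal ray to the right from the query point and count how many polygon edges it crosses (each edge strictly once or zero times, handled with the usual half-open convention). 
Parity of crossings → odd ⇒ inside.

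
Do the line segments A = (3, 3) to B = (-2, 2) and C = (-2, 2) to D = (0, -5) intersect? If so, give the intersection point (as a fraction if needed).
Yes; intersection at (-2, 2) (t = 1 on AB, s = 0 on CD)

Parametrize AB as A + t(B − A) = (3 + -5 t, 3 + -1 t) and CD as C + s(D − C) = (-2 + 2 s, 2 + -7 s). Solve the linear system for (t, s). Determinant = -37 ≠ 0, so a unique intersection of the containing lines exists. Solution: t = 1, s = 0 — both in [0, 1], so the segments cross. Intersection point: (-2, 2).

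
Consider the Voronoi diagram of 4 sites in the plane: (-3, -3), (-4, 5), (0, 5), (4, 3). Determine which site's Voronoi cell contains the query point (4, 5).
Nearest site = (4, 3)

The Voronoi cell of site s contains exactly those query points closer to s than to any other site. Compute squared distances from q = (4, 5) to each site:
  (4 − 4)² + (3 − 5)² = 4
  (0 − 4)² + (5 − 5)² = 16
  (-4 − 4)² + (5 − 5)² = 64
  (-3 − 4)² + (-3 − 5)² = 113
Minimum is attained by (4, 3), so q lies in its Voronoi cell.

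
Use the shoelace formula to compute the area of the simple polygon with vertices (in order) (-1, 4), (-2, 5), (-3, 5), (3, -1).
Area = 7/2

Shoelace formula: Area = (1/2) |Σ_i (x_i · y_{i+1} − x_{i+1} · y_i)| (indices mod n). Compute each cross term:
  (-1)(5) − (-2)(4) = 3
  (-2)(5) − (-3)(5) = 5
  (-3)(-1) − (3)(5) = -12
  (3)(4) − (-1)(-1) = 11
Sum = 7, so (signed) Area = 7/2 = 7/2, |Area| = 7/2.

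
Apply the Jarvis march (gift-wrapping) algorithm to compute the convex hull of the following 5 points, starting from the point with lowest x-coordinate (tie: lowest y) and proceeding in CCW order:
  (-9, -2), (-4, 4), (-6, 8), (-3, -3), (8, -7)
Hull (CCW) = [(-9, -2), (8, -7), (-6, 8)]

Jarvis march: at each step, from the current hull vertex p, select the next vertex q as the point such that every other point lies strictly to the left of (or on) the directed line p → q. (Equivalently: for every other point r, the cross product (q − p) × (r − p) ≥ 0.)
Starting point (lowest x, tie lowest y): (-9, -2). Wrap until returning to start. Resulting hull: (-9, -2), (8, -7), (-6, 8).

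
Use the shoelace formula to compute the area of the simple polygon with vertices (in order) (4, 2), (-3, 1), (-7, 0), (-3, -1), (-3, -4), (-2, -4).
Area = 49/2

Shoelace formula: Area = (1/2) |Σ_i (x_i · y_{i+1} − x_{i+1} · y_i)| (indices mod n). Compute each cross term:
  (4)(1) − (-3)(2) = 10
  (-3)(0) − (-7)(1) = 7
  (-7)(-1) − (-3)(0) = 7
  (-3)(-4) − (-3)(-1) = 9
  (-3)(-4) − (-2)(-4) = 4
  (-2)(2) − (4)(-4) = 12
Sum = 49, so (signed) Area = 49/2 = 49/2, |Area| = 49/2.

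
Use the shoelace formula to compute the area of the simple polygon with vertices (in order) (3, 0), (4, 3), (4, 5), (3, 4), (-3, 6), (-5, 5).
Area = 24

Shoelace formula: Area = (1/2) |Σ_i (x_i · y_{i+1} − x_{i+1} · y_i)| (indices mod n). Compute each cross term:
  (3)(3) − (4)(0) = 9
  (4)(5) − (4)(3) = 8
  (4)(4) − (3)(5) = 1
  (3)(6) − (-3)(4) = 30
  (-3)(5) − (-5)(6) = 15
  (-5)(0) − (3)(5) = -15
Sum = 48, so (signed) Area = 48/2 = 24, |Area| = 24.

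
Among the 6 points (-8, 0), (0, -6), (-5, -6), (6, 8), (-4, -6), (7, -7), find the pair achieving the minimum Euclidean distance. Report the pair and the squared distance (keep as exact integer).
Pair = ((-5, -6), (-4, -6)); squared distance = 1

Compute all C(6, 2) = 15 pairwise squared distances (x_i − x_j)² + (y_i − y_j)². The minimum is 1, attained by the pair ((-5, -6), (-4, -6)).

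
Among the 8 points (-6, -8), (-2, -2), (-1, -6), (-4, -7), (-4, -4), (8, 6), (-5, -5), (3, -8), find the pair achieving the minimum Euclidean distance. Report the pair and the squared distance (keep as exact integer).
Pair = ((-4, -4), (-5, -5)); squared distance = 2

Compute all C(8, 2) = 28 pairwise squared distances (x_i − x_j)² + (y_i − y_j)². The minimum is 2, attained by the pair ((-4, -4), (-5, -5)).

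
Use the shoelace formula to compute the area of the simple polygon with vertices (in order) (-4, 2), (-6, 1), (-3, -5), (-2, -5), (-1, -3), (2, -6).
Area = 39/2

Shoelace formula: Area = (1/2) |Σ_i (x_i · y_{i+1} − x_{i+1} · y_i)| (indices mod n). Compute each cross term:
  (-4)(1) − (-6)(2) = 8
  (-6)(-5) − (-3)(1) = 33
  (-3)(-5) − (-2)(-5) = 5
  (-2)(-3) − (-1)(-5) = 1
  (-1)(-6) − (2)(-3) = 12
  (2)(2) − (-4)(-6) = -20
Sum = 39, so (signed) Area = 39/2 = 39/2, |Area| = 39/2.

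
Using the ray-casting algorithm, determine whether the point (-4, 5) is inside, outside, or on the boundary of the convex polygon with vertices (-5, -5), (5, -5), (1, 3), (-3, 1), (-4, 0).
The point (-4, 5) lies strictly outside the polygon

Cast a horizontal ray to the right from the query point and count how many polygon edges it crosses (each edge strictly once or zero times, handled with the usual half-open convention). 
Parity of crossings → even ⇒ outside.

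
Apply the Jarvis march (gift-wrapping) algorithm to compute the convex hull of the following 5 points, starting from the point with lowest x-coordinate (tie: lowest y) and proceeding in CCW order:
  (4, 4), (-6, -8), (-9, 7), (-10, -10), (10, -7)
Hull (CCW) = [(-10, -10), (10, -7), (4, 4), (-9, 7)]

Jarvis march: at each step, from the current hull vertex p, select the next vertex q as the point such that every other point lies strictly to the left of (or on) the directed line p → q. (Equivalently: for every other point r, the cross product (q − p) × (r − p) ≥ 0.)
Starting point (lowest x, tie lowest y): (-10, -10). Wrap until returning to start. Resulting hull: (-10, -10), (10, -7), (4, 4), (-9, 7).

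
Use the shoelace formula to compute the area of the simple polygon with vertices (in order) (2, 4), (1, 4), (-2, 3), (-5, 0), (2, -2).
Area = 26

Shoelace formula: Area = (1/2) |Σ_i (x_i · y_{i+1} − x_{i+1} · y_i)| (indices mod n). Compute each cross term:
  (2)(4) − (1)(4) = 4
  (1)(3) − (-2)(4) = 11
  (-2)(0) − (-5)(3) = 15
  (-5)(-2) − (2)(0) = 10
  (2)(4) − (2)(-2) = 12
Sum = 52, so (signed) Area = 52/2 = 26, |Area| = 26.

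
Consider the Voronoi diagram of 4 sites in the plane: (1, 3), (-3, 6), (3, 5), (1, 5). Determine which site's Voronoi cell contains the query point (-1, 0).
Nearest site = (1, 3)

The Voronoi cell of site s contains exactly those query points closer to s than to any other site. Compute squared distances from q = (-1, 0) to each site:
  (1 − -1)² + (3 − 0)² = 13
  (1 − -1)² + (5 − 0)² = 29
  (-3 − -1)² + (6 − 0)² = 40
  (3 − -1)² + (5 − 0)² = 41
Minimum is attained by (1, 3), so q lies in its Voronoi cell.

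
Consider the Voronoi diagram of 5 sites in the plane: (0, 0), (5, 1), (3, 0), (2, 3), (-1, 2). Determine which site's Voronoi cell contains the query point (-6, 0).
Nearest site = (-1, 2)

The Voronoi cell of site s contains exactly those query points closer to s than to any other site. Compute squared distances from q = (-6, 0) to each site:
  (-1 − -6)² + (2 − 0)² = 29
  (0 − -6)² + (0 − 0)² = 36
  (2 − -6)² + (3 − 0)² = 73
  (3 − -6)² + (0 − 0)² = 81
  (5 − -6)² + (1 − 0)² = 122
Minimum is attained by (-1, 2), so q lies in its Voronoi cell.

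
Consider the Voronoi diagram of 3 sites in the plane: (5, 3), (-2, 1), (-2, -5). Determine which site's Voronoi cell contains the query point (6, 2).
Nearest site = (5, 3)

The Voronoi cell of site s contains exactly those query points closer to s than to any other site. Compute squared distances from q = (6, 2) to each site:
  (5 − 6)² + (3 − 2)² = 2
  (-2 − 6)² + (1 − 2)² = 65
  (-2 − 6)² + (-5 − 2)² = 113
Minimum is attained by (5, 3), so q lies in its Voronoi cell.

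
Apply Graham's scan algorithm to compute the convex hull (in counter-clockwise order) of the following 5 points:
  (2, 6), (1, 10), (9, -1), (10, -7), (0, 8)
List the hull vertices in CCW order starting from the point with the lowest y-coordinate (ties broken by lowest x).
Hull (CCW) = [(10, -7), (9, -1), (1, 10), (0, 8)]

Graham scan procedure:
  1. Find the pivot p₀ = point with lowest y (tie → lowest x): (10, -7).
  2. Sort the remaining points by polar angle around p₀.
  3. Walk through sorted points, maintaining a stack; pop the top while the last three entries make a non-left turn (cross product ≤ 0).
  4. Final stack is the convex hull in CCW order: (10, -7), (9, -1), (1, 10), (0, 8).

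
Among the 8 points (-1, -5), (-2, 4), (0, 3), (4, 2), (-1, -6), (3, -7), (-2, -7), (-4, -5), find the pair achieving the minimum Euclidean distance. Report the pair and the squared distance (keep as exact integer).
Pair = ((-1, -5), (-1, -6)); squared distance = 1

Compute all C(8, 2) = 28 pairwise squared distances (x_i − x_j)² + (y_i − y_j)². The minimum is 1, attained by the pair ((-1, -5), (-1, -6)).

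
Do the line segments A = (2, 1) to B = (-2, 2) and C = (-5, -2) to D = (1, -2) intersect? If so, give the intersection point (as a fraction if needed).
No (intersection of containing lines falls outside at least one segment)

Parametrize and solve: t = -3, s = 19/6. At least one of these is outside [0, 1], so the segments do not intersect.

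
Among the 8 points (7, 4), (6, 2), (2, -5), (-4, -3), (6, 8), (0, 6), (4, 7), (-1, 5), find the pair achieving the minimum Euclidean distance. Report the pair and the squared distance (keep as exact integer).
Pair = ((0, 6), (-1, 5)); squared distance = 2

Compute all C(8, 2) = 28 pairwise squared distances (x_i − x_j)² + (y_i − y_j)². The minimum is 2, attained by the pair ((0, 6), (-1, 5)).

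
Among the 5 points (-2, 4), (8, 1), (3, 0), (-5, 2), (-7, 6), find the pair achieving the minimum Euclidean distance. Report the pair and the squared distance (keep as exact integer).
Pair = ((-2, 4), (-5, 2)); squared distance = 13

Compute all C(5, 2) = 10 pairwise squared distances (x_i − x_j)² + (y_i − y_j)². The minimum is 13, attained by the pair ((-2, 4), (-5, 2)).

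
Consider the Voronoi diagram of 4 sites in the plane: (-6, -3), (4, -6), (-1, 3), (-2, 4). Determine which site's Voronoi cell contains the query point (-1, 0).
Nearest site = (-1, 3)

The Voronoi cell of site s contains exactly those query points closer to s than to any other site. Compute squared distances from q = (-1, 0) to each site:
  (-1 − -1)² + (3 − 0)² = 9
  (-2 − -1)² + (4 − 0)² = 17
  (-6 − -1)² + (-3 − 0)² = 34
  (4 − -1)² + (-6 − 0)² = 61
Minimum is attained by (-1, 3), so q lies in its Voronoi cell.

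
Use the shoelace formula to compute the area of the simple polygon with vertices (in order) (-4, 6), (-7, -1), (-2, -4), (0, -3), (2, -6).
Area = 36

Shoelace formula: Area = (1/2) |Σ_i (x_i · y_{i+1} − x_{i+1} · y_i)| (indices mod n). Compute each cross term:
  (-4)(-1) − (-7)(6) = 46
  (-7)(-4) − (-2)(-1) = 26
  (-2)(-3) − (0)(-4) = 6
  (0)(-6) − (2)(-3) = 6
  (2)(6) − (-4)(-6) = -12
Sum = 72, so (signed) Area = 72/2 = 36, |Area| = 36.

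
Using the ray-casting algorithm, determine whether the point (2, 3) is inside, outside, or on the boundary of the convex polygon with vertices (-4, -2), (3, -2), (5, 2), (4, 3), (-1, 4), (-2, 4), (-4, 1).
The point (2, 3) lies strictly inside the polygon

Cast a horizontal ray to the right from the query point and count how many polygon edges it crosses (each edge strictly once or zero times, handled with the usual half-open convention). 
Parity of crossings → odd ⇒ inside.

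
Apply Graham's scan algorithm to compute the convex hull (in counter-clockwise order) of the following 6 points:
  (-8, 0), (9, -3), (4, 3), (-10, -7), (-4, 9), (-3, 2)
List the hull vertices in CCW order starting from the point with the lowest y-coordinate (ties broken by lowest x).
Hull (CCW) = [(-10, -7), (9, -3), (4, 3), (-4, 9), (-8, 0)]

Graham scan procedure:
  1. Find the pivot p₀ = point with lowest y (tie → lowest x): (-10, -7).
  2. Sort the remaining points by polar angle around p₀.
  3. Walk through sorted points, maintaining a stack; pop the top while the last three entries make a non-left turn (cross product ≤ 0).
  4. Final stack is the convex hull in CCW order: (-10, -7), (9, -3), (4, 3), (-4, 9), (-8, 0).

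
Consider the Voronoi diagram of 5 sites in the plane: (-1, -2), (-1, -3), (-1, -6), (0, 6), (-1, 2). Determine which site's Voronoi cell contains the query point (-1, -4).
Nearest site = (-1, -3)

The Voronoi cell of site s contains exactly those query points closer to s than to any other site. Compute squared distances from q = (-1, -4) to each site:
  (-1 − -1)² + (-3 − -4)² = 1
  (-1 − -1)² + (-6 − -4)² = 4
  (-1 − -1)² + (-2 − -4)² = 4
  (-1 − -1)² + (2 − -4)² = 36
  (0 − -1)² + (6 − -4)² = 101
Minimum is attained by (-1, -3), so q lies in its Voronoi cell.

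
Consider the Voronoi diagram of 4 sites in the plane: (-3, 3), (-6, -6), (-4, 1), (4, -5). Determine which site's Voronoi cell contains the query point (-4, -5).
Nearest site = (-6, -6)

The Voronoi cell of site s contains exactly those query points closer to s than to any other site. Compute squared distances from q = (-4, -5) to each site:
  (-6 − -4)² + (-6 − -5)² = 5
  (-4 − -4)² + (1 − -5)² = 36
  (4 − -4)² + (-5 − -5)² = 64
  (-3 − -4)² + (3 − -5)² = 65
Minimum is attained by (-6, -6), so q lies in its Voronoi cell.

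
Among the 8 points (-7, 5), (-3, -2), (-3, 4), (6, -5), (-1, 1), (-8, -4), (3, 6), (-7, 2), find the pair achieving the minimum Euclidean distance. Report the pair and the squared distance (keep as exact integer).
Pair = ((-7, 5), (-7, 2)); squared distance = 9

Compute all C(8, 2) = 28 pairwise squared distances (x_i − x_j)² + (y_i − y_j)². The minimum is 9, attained by the pair ((-7, 5), (-7, 2)).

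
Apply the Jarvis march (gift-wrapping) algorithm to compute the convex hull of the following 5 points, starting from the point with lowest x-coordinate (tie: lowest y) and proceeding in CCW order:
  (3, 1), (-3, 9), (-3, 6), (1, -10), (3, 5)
Hull (CCW) = [(-3, 6), (1, -10), (3, 1), (3, 5), (-3, 9)]

Jarvis march: at each step, from the current hull vertex p, select the next vertex q as the point such that every other point lies strictly to the left of (or on) the directed line p → q. (Equivalently: for every other point r, the cross product (q − p) × (r − p) ≥ 0.)
Starting point (lowest x, tie lowest y): (-3, 6). Wrap until returning to start. Resulting hull: (-3, 6), (1, -10), (3, 1), (3, 5), (-3, 9).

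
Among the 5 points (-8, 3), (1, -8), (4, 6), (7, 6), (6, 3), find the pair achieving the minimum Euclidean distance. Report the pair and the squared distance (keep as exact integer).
Pair = ((4, 6), (7, 6)); squared distance = 9

Compute all C(5, 2) = 10 pairwise squared distances (x_i − x_j)² + (y_i − y_j)². The minimum is 9, attained by the pair ((4, 6), (7, 6)).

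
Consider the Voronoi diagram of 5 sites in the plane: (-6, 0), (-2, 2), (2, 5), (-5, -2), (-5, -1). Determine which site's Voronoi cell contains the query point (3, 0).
Nearest site = (2, 5)

The Voronoi cell of site s contains exactly those query points closer to s than to any other site. Compute squared distances from q = (3, 0) to each site:
  (2 − 3)² + (5 − 0)² = 26
  (-2 − 3)² + (2 − 0)² = 29
  (-5 − 3)² + (-1 − 0)² = 65
  (-5 − 3)² + (-2 − 0)² = 68
  (-6 − 3)² + (0 − 0)² = 81
Minimum is attained by (2, 5), so q lies in its Voronoi cell.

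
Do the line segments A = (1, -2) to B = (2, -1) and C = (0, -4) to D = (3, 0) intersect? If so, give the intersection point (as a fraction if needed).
No (intersection of containing lines falls outside at least one segment)

Parametrize and solve: t = 2, s = 1. At least one of these is outside [0, 1], so the segments do not intersect.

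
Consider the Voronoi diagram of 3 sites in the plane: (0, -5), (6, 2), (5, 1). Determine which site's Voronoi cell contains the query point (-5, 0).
Nearest site = (0, -5)

The Voronoi cell of site s contains exactly those query points closer to s than to any other site. Compute squared distances from q = (-5, 0) to each site:
  (0 − -5)² + (-5 − 0)² = 50
  (5 − -5)² + (1 − 0)² = 101
  (6 − -5)² + (2 − 0)² = 125
Minimum is attained by (0, -5), so q lies in its Voronoi cell.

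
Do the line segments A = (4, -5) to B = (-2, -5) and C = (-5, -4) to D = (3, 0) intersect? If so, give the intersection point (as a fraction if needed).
No (intersection of containing lines falls outside at least one segment)

Parametrize and solve: t = 11/6, s = -1/4. At least one of these is outside [0, 1], so the segments do not intersect.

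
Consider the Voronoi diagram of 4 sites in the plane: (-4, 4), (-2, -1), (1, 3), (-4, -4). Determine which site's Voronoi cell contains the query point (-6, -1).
Nearest site = (-4, -4)

The Voronoi cell of site s contains exactly those query points closer to s than to any other site. Compute squared distances from q = (-6, -1) to each site:
  (-4 − -6)² + (-4 − -1)² = 13
  (-2 − -6)² + (-1 − -1)² = 16
  (-4 − -6)² + (4 − -1)² = 29
  (1 − -6)² + (3 − -1)² = 65
Minimum is attained by (-4, -4), so q lies in its Voronoi cell.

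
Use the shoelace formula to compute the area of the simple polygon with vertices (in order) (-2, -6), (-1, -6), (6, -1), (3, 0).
Area = 14

Shoelace formula: Area = (1/2) |Σ_i (x_i · y_{i+1} − x_{i+1} · y_i)| (indices mod n). Compute each cross term:
  (-2)(-6) − (-1)(-6) = 6
  (-1)(-1) − (6)(-6) = 37
  (6)(0) − (3)(-1) = 3
  (3)(-6) − (-2)(0) = -18
Sum = 28, so (signed) Area = 28/2 = 14, |Area| = 14.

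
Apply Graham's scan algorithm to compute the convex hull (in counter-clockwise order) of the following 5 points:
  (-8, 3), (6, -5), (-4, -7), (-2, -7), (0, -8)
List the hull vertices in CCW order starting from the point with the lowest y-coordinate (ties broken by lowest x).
Hull (CCW) = [(0, -8), (6, -5), (-8, 3), (-4, -7)]

Graham scan procedure:
  1. Find the pivot p₀ = point with lowest y (tie → lowest x): (0, -8).
  2. Sort the remaining points by polar angle around p₀.
  3. Walk through sorted points, maintaining a stack; pop the top while the last three entries make a non-left turn (cross product ≤ 0).
  4. Final stack is the convex hull in CCW order: (0, -8), (6, -5), (-8, 3), (-4, -7).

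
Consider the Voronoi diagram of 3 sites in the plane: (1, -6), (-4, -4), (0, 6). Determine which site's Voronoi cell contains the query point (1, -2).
Nearest site = (1, -6)

The Voronoi cell of site s contains exactly those query points closer to s than to any other site. Compute squared distances from q = (1, -2) to each site:
  (1 − 1)² + (-6 − -2)² = 16
  (-4 − 1)² + (-4 − -2)² = 29
  (0 − 1)² + (6 − -2)² = 65
Minimum is attained by (1, -6), so q lies in its Voronoi cell.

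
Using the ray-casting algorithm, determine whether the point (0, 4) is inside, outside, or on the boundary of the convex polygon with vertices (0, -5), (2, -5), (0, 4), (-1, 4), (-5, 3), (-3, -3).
The point (0, 4) lies on the polygon boundary

Boundary check: the query satisfies the collinearity and bounding-box conditions for some polygon edge, so it lies exactly on the boundary.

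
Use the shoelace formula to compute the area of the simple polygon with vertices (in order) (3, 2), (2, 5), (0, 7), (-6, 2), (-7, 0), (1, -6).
Area = 143/2

Shoelace formula: Area = (1/2) |Σ_i (x_i · y_{i+1} − x_{i+1} · y_i)| (indices mod n). Compute each cross term:
  (3)(5) − (2)(2) = 11
  (2)(7) − (0)(5) = 14
  (0)(2) − (-6)(7) = 42
  (-6)(0) − (-7)(2) = 14
  (-7)(-6) − (1)(0) = 42
  (1)(2) − (3)(-6) = 20
Sum = 143, so (signed) Area = 143/2 = 143/2, |Area| = 143/2.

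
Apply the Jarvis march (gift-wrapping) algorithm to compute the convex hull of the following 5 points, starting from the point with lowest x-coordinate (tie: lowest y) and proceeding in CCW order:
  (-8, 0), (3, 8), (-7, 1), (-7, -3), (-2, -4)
Hull (CCW) = [(-8, 0), (-7, -3), (-2, -4), (3, 8), (-7, 1)]

Jarvis march: at each step, from the current hull vertex p, select the next vertex q as the point such that every other point lies strictly to the left of (or on) the directed line p → q. (Equivalently: for every other point r, the cross product (q − p) × (r − p) ≥ 0.)
Starting point (lowest x, tie lowest y): (-8, 0). Wrap until returning to start. Resulting hull: (-8, 0), (-7, -3), (-2, -4), (3, 8), (-7, 1).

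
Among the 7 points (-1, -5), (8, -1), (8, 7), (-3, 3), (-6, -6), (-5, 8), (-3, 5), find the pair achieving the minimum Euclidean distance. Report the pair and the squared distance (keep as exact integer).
Pair = ((-3, 3), (-3, 5)); squared distance = 4

Compute all C(7, 2) = 21 pairwise squared distances (x_i − x_j)² + (y_i − y_j)². The minimum is 4, attained by the pair ((-3, 3), (-3, 5)).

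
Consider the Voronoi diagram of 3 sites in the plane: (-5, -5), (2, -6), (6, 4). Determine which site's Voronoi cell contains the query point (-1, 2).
Nearest site = (6, 4)

The Voronoi cell of site s contains exactly those query points closer to s than to any other site. Compute squared distances from q = (-1, 2) to each site:
  (6 − -1)² + (4 − 2)² = 53
  (-5 − -1)² + (-5 − 2)² = 65
  (2 − -1)² + (-6 − 2)² = 73
Minimum is attained by (6, 4), so q lies in its Voronoi cell.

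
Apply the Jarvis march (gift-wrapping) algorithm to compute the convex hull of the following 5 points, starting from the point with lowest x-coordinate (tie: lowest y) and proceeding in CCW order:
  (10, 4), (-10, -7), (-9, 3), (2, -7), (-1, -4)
Hull (CCW) = [(-10, -7), (2, -7), (10, 4), (-9, 3)]

Jarvis march: at each step, from the current hull vertex p, select the next vertex q as the point such that every other point lies strictly to the left of (or on) the directed line p → q. (Equivalently: for every other point r, the cross product (q − p) × (r − p) ≥ 0.)
Starting point (lowest x, tie lowest y): (-10, -7). Wrap until returning to start. Resulting hull: (-10, -7), (2, -7), (10, 4), (-9, 3).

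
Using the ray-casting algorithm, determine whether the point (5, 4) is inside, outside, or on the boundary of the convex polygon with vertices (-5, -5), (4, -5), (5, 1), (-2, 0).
The point (5, 4) lies strictly outside the polygon

Cast a horizontal ray to the right from the query point and count how many polygon edges it crosses (each edge strictly once or zero times, handled with the usual half-open convention). 
Parity of crossings → even ⇒ outside.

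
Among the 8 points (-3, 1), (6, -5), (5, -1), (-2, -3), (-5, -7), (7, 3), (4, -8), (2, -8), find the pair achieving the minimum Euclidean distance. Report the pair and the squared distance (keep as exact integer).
Pair = ((4, -8), (2, -8)); squared distance = 4

Compute all C(8, 2) = 28 pairwise squared distances (x_i − x_j)² + (y_i − y_j)². The minimum is 4, attained by the pair ((4, -8), (2, -8)).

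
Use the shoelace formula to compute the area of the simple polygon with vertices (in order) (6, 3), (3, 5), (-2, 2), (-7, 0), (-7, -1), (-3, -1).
Area = 59/2

Shoelace formula: Area = (1/2) |Σ_i (x_i · y_{i+1} − x_{i+1} · y_i)| (indices mod n). Compute each cross term:
  (6)(5) − (3)(3) = 21
  (3)(2) − (-2)(5) = 16
  (-2)(0) − (-7)(2) = 14
  (-7)(-1) − (-7)(0) = 7
  (-7)(-1) − (-3)(-1) = 4
  (-3)(3) − (6)(-1) = -3
Sum = 59, so (signed) Area = 59/2 = 59/2, |Area| = 59/2.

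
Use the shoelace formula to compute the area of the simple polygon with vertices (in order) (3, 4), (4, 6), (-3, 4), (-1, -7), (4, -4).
Area = 121/2

Shoelace formula: Area = (1/2) |Σ_i (x_i · y_{i+1} − x_{i+1} · y_i)| (indices mod n). Compute each cross term:
  (3)(6) − (4)(4) = 2
  (4)(4) − (-3)(6) = 34
  (-3)(-7) − (-1)(4) = 25
  (-1)(-4) − (4)(-7) = 32
  (4)(4) − (3)(-4) = 28
Sum = 121, so (signed) Area = 121/2 = 121/2, |Area| = 121/2.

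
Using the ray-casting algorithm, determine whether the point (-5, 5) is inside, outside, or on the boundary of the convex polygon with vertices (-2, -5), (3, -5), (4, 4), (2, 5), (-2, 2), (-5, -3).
The point (-5, 5) lies strictly outside the polygon

Cast a horizontal ray to the right from the query point and count how many polygon edges it crosses (each edge strictly once or zero times, handled with the usual half-open convention). 
Parity of crossings → even ⇒ outside.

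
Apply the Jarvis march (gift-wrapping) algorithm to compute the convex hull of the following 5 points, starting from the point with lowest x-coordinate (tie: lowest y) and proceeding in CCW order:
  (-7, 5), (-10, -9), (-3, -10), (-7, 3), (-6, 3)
Hull (CCW) = [(-10, -9), (-3, -10), (-6, 3), (-7, 5)]

Jarvis march: at each step, from the current hull vertex p, select the next vertex q as the point such that every other point lies strictly to the left of (or on) the directed line p → q. (Equivalently: for every other point r, the cross product (q − p) × (r − p) ≥ 0.)
Starting point (lowest x, tie lowest y): (-10, -9). Wrap until returning to start. Resulting hull: (-10, -9), (-3, -10), (-6, 3), (-7, 5).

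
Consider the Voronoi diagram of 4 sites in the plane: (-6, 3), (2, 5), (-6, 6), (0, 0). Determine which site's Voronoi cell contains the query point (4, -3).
Nearest site = (0, 0)

The Voronoi cell of site s contains exactly those query points closer to s than to any other site. Compute squared distances from q = (4, -3) to each site:
  (0 − 4)² + (0 − -3)² = 25
  (2 − 4)² + (5 − -3)² = 68
  (-6 − 4)² + (3 − -3)² = 136
  (-6 − 4)² + (6 − -3)² = 181
Minimum is attained by (0, 0), so q lies in its Voronoi cell.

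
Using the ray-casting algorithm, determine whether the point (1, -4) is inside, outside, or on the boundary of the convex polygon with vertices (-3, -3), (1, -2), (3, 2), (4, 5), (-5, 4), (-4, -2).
The point (1, -4) lies strictly outside the polygon

Cast a horizontal ray to the right from the query point and count how many polygon edges it crosses (each edge strictly once or zero times, handled with the usual half-open convention). 
Parity of crossings → even ⇒ outside.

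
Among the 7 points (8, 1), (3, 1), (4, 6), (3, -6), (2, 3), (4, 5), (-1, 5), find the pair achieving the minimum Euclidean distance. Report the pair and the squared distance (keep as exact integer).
Pair = ((4, 6), (4, 5)); squared distance = 1

Compute all C(7, 2) = 21 pairwise squared distances (x_i − x_j)² + (y_i − y_j)². The minimum is 1, attained by the pair ((4, 6), (4, 5)).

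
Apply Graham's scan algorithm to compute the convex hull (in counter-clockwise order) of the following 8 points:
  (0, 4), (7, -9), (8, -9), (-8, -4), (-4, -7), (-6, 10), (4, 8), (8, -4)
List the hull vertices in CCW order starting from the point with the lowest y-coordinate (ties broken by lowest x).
Hull (CCW) = [(7, -9), (8, -9), (8, -4), (4, 8), (-6, 10), (-8, -4), (-4, -7)]

Graham scan procedure:
  1. Find the pivot p₀ = point with lowest y (tie → lowest x): (7, -9).
  2. Sort the remaining points by polar angle around p₀.
  3. Walk through sorted points, maintaining a stack; pop the top while the last three entries make a non-left turn (cross product ≤ 0).
  4. Final stack is the convex hull in CCW order: (7, -9), (8, -9), (8, -4), (4, 8), (-6, 10), (-8, -4), (-4, -7).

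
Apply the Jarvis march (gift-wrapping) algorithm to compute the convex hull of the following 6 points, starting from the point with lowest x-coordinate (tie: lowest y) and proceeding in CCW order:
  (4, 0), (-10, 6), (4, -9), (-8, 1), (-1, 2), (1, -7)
Hull (CCW) = [(-10, 6), (-8, 1), (1, -7), (4, -9), (4, 0)]

Jarvis march: at each step, from the current hull vertex p, select the next vertex q as the point such that every other point lies strictly to the left of (or on) the directed line p → q. (Equivalently: for every other point r, the cross product (q − p) × (r − p) ≥ 0.)
Starting point (lowest x, tie lowest y): (-10, 6). Wrap until returning to start. Resulting hull: (-10, 6), (-8, 1), (1, -7), (4, -9), (4, 0).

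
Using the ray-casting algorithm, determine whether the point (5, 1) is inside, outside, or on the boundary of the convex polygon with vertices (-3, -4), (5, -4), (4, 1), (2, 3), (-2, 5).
The point (5, 1) lies strictly outside the polygon

Cast a horizontal ray to the right from the query point and count how many polygon edges it crosses (each edge strictly once or zero times, handled with the usual half-open convention). 
Parity of crossings → even ⇒ outside.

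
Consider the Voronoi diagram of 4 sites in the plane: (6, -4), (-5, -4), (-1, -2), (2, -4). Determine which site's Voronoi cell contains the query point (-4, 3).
Nearest site = (-1, -2)

The Voronoi cell of site s contains exactly those query points closer to s than to any other site. Compute squared distances from q = (-4, 3) to each site:
  (-1 − -4)² + (-2 − 3)² = 34
  (-5 − -4)² + (-4 − 3)² = 50
  (2 − -4)² + (-4 − 3)² = 85
  (6 − -4)² + (-4 − 3)² = 149
Minimum is attained by (-1, -2), so q lies in its Voronoi cell.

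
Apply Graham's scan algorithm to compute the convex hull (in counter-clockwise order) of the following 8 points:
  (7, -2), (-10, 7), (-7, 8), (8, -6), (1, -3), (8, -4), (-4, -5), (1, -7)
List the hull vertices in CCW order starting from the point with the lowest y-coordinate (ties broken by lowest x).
Hull (CCW) = [(1, -7), (8, -6), (8, -4), (7, -2), (-7, 8), (-10, 7), (-4, -5)]

Graham scan procedure:
  1. Find the pivot p₀ = point with lowest y (tie → lowest x): (1, -7).
  2. Sort the remaining points by polar angle around p₀.
  3. Walk through sorted points, maintaining a stack; pop the top while the last three entries make a non-left turn (cross product ≤ 0).
  4. Final stack is the convex hull in CCW order: (1, -7), (8, -6), (8, -4), (7, -2), (-7, 8), (-10, 7), (-4, -5).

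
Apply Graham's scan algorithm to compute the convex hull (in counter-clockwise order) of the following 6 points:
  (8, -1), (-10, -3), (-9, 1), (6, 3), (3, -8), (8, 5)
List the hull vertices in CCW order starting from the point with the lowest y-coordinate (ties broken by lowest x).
Hull (CCW) = [(3, -8), (8, -1), (8, 5), (-9, 1), (-10, -3)]

Graham scan procedure:
  1. Find the pivot p₀ = point with lowest y (tie → lowest x): (3, -8).
  2. Sort the remaining points by polar angle around p₀.
  3. Walk through sorted points, maintaining a stack; pop the top while the last three entries make a non-left turn (cross product ≤ 0).
  4. Final stack is the convex hull in CCW order: (3, -8), (8, -1), (8, 5), (-9, 1), (-10, -3).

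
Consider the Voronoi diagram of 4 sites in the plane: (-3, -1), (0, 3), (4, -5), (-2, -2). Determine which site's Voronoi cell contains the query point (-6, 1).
Nearest site = (-3, -1)

The Voronoi cell of site s contains exactly those query points closer to s than to any other site. Compute squared distances from q = (-6, 1) to each site:
  (-3 − -6)² + (-1 − 1)² = 13
  (-2 − -6)² + (-2 − 1)² = 25
  (0 − -6)² + (3 − 1)² = 40
  (4 − -6)² + (-5 − 1)² = 136
Minimum is attained by (-3, -1), so q lies in its Voronoi cell.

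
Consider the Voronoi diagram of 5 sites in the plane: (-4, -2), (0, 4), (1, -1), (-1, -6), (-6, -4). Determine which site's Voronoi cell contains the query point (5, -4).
Nearest site = (1, -1)

The Voronoi cell of site s contains exactly those query points closer to s than to any other site. Compute squared distances from q = (5, -4) to each site:
  (1 − 5)² + (-1 − -4)² = 25
  (-1 − 5)² + (-6 − -4)² = 40
  (-4 − 5)² + (-2 − -4)² = 85
  (0 − 5)² + (4 − -4)² = 89
  (-6 − 5)² + (-4 − -4)² = 121
Minimum is attained by (1, -1), so q lies in its Voronoi cell.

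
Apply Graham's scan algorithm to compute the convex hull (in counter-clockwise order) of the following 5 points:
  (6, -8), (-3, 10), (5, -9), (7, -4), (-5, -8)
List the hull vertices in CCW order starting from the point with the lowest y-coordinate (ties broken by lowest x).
Hull (CCW) = [(5, -9), (6, -8), (7, -4), (-3, 10), (-5, -8)]

Graham scan procedure:
  1. Find the pivot p₀ = point with lowest y (tie → lowest x): (5, -9).
  2. Sort the remaining points by polar angle around p₀.
  3. Walk through sorted points, maintaining a stack; pop the top while the last three entries make a non-left turn (cross product ≤ 0).
  4. Final stack is the convex hull in CCW order: (5, -9), (6, -8), (7, -4), (-3, 10), (-5, -8).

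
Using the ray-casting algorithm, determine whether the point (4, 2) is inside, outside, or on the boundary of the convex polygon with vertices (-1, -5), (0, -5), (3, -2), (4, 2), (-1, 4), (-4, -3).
The point (4, 2) lies on the polygon boundary

Boundary check: the query satisfies the collinearity and bounding-box conditions for some polygon edge, so it lies exactly on the boundary.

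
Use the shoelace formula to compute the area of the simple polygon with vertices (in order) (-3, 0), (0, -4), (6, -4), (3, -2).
Area = 15

Shoelace formula: Area = (1/2) |Σ_i (x_i · y_{i+1} − x_{i+1} · y_i)| (indices mod n). Compute each cross term:
  (-3)(-4) − (0)(0) = 12
  (0)(-4) − (6)(-4) = 24
  (6)(-2) − (3)(-4) = 0
  (3)(0) − (-3)(-2) = -6
Sum = 30, so (signed) Area = 30/2 = 15, |Area| = 15.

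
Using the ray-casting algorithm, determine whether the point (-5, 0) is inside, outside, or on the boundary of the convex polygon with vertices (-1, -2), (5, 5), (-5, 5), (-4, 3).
The point (-5, 0) lies strictly outside the polygon

Cast a horizontal ray to the right from the query point and count how many polygon edges it crosses (each edge strictly once or zero times, handled with the usual half-open convention). 
Parity of crossings → even ⇒ outside.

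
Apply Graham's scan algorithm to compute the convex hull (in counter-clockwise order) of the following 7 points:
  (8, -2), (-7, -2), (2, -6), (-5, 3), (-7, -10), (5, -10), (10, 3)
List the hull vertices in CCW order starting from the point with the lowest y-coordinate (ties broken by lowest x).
Hull (CCW) = [(-7, -10), (5, -10), (10, 3), (-5, 3), (-7, -2)]

Graham scan procedure:
  1. Find the pivot p₀ = point with lowest y (tie → lowest x): (-7, -10).
  2. Sort the remaining points by polar angle around p₀.
  3. Walk through sorted points, maintaining a stack; pop the top while the last three entries make a non-left turn (cross product ≤ 0).
  4. Final stack is the convex hull in CCW order: (-7, -10), (5, -10), (10, 3), (-5, 3), (-7, -2).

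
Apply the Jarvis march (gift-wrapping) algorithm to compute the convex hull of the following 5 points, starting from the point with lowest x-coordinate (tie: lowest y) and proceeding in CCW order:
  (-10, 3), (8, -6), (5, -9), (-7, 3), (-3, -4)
Hull (CCW) = [(-10, 3), (-3, -4), (5, -9), (8, -6), (-7, 3)]

Jarvis march: at each step, from the current hull vertex p, select the next vertex q as the point such that every other point lies strictly to the left of (or on) the directed line p → q. (Equivalently: for every other point r, the cross product (q − p) × (r − p) ≥ 0.)
Starting point (lowest x, tie lowest y): (-10, 3). Wrap until returning to start. Resulting hull: (-10, 3), (-3, -4), (5, -9), (8, -6), (-7, 3).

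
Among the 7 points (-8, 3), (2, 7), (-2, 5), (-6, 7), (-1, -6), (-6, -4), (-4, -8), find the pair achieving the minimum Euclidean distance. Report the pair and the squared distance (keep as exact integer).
Pair = ((-1, -6), (-4, -8)); squared distance = 13

Compute all C(7, 2) = 21 pairwise squared distances (x_i − x_j)² + (y_i − y_j)². The minimum is 13, attained by the pair ((-1, -6), (-4, -8)).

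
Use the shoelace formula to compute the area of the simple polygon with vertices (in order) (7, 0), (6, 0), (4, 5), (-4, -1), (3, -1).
Area = 30

Shoelace formula: Area = (1/2) |Σ_i (x_i · y_{i+1} − x_{i+1} · y_i)| (indices mod n). Compute each cross term:
  (7)(0) − (6)(0) = 0
  (6)(5) − (4)(0) = 30
  (4)(-1) − (-4)(5) = 16
  (-4)(-1) − (3)(-1) = 7
  (3)(0) − (7)(-1) = 7
Sum = 60, so (signed) Area = 60/2 = 30, |Area| = 30.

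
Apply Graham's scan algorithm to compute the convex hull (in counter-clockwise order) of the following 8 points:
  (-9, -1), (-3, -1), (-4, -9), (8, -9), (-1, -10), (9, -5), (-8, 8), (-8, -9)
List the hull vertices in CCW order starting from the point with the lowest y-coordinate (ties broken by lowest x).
Hull (CCW) = [(-1, -10), (8, -9), (9, -5), (-8, 8), (-9, -1), (-8, -9)]

Graham scan procedure:
  1. Find the pivot p₀ = point with lowest y (tie → lowest x): (-1, -10).
  2. Sort the remaining points by polar angle around p₀.
  3. Walk through sorted points, maintaining a stack; pop the top while the last three entries make a non-left turn (cross product ≤ 0).
  4. Final stack is the convex hull in CCW order: (-1, -10), (8, -9), (9, -5), (-8, 8), (-9, -1), (-8, -9).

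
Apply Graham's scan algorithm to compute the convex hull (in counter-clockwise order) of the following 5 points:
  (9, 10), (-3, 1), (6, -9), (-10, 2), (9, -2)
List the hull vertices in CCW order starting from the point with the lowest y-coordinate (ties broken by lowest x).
Hull (CCW) = [(6, -9), (9, -2), (9, 10), (-10, 2)]

Graham scan procedure:
  1. Find the pivot p₀ = point with lowest y (tie → lowest x): (6, -9).
  2. Sort the remaining points by polar angle around p₀.
  3. Walk through sorted points, maintaining a stack; pop the top while the last three entries make a non-left turn (cross product ≤ 0).
  4. Final stack is the convex hull in CCW order: (6, -9), (9, -2), (9, 10), (-10, 2).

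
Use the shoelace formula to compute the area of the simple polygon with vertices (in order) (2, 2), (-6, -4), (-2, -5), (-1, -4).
Area = 35/2

Shoelace formula: Area = (1/2) |Σ_i (x_i · y_{i+1} − x_{i+1} · y_i)| (indices mod n). Compute each cross term:
  (2)(-4) − (-6)(2) = 4
  (-6)(-5) − (-2)(-4) = 22
  (-2)(-4) − (-1)(-5) = 3
  (-1)(2) − (2)(-4) = 6
Sum = 35, so (signed) Area = 35/2 = 35/2, |Area| = 35/2.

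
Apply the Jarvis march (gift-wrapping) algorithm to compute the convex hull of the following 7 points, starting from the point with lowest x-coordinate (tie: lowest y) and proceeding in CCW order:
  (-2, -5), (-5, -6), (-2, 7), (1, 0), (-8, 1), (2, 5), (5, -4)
Hull (CCW) = [(-8, 1), (-5, -6), (5, -4), (2, 5), (-2, 7)]

Jarvis march: at each step, from the current hull vertex p, select the next vertex q as the point such that every other point lies strictly to the left of (or on) the directed line p → q. (Equivalently: for every other point r, the cross product (q − p) × (r − p) ≥ 0.)
Starting point (lowest x, tie lowest y): (-8, 1). Wrap until returning to start. Resulting hull: (-8, 1), (-5, -6), (5, -4), (2, 5), (-2, 7).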